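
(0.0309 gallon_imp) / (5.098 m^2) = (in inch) 0.001085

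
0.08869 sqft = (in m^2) 0.00824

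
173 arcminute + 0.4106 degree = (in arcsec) 1.186e+04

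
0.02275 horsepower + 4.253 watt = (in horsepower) 0.02845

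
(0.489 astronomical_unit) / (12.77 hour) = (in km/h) 5.729e+06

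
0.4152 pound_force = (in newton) 1.847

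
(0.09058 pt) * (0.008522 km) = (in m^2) 0.0002723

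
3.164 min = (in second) 189.8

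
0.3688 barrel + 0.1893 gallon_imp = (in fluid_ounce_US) 2012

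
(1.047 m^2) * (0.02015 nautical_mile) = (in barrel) 245.8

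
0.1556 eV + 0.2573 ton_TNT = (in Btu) 1.02e+06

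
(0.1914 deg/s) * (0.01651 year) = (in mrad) 1.739e+06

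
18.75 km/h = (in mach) 0.0153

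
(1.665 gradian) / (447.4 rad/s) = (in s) 5.846e-05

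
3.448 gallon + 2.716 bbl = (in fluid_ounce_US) 1.504e+04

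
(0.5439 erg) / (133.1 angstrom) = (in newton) 4.086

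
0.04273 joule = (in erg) 4.273e+05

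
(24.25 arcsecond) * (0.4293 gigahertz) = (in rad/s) 5.047e+04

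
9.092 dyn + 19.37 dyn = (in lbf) 6.399e-05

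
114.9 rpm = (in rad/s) 12.03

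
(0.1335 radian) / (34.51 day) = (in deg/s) 2.565e-06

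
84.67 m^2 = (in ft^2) 911.4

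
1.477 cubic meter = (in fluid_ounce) 4.994e+04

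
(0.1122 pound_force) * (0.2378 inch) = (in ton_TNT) 7.205e-13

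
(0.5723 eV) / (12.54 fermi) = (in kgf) 7.456e-07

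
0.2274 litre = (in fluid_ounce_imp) 8.003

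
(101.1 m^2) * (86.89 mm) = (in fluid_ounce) 2.97e+05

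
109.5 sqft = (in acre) 0.002514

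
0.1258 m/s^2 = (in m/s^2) 0.1258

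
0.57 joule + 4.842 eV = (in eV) 3.558e+18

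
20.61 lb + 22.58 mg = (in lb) 20.61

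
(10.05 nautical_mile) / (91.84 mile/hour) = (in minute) 7.556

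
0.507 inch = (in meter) 0.01288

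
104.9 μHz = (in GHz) 1.049e-13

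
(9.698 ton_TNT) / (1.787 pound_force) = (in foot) 1.675e+10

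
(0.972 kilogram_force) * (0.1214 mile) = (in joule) 1862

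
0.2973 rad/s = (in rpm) 2.839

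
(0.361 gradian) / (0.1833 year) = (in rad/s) 9.81e-10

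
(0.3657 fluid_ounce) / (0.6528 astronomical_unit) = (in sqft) 1.192e-15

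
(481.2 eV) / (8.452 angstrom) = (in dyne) 0.009122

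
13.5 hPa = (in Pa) 1350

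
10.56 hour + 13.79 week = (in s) 8.378e+06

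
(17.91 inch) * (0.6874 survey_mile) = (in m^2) 503.3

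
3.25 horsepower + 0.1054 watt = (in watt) 2424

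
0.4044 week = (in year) 0.007756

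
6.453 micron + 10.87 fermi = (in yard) 7.057e-06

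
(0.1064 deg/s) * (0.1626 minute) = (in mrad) 18.12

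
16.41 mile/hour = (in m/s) 7.336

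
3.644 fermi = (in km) 3.644e-18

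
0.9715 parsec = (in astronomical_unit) 2.004e+05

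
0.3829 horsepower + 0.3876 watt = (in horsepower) 0.3834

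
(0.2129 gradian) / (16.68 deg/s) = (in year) 3.643e-10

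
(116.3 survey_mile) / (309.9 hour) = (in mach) 0.0004927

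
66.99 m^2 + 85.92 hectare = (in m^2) 8.593e+05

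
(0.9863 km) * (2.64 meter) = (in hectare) 0.2604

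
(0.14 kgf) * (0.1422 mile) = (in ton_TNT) 7.509e-08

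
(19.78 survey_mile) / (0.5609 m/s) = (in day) 0.6569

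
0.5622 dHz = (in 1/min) 3.373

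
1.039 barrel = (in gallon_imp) 36.34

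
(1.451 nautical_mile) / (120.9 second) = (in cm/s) 2223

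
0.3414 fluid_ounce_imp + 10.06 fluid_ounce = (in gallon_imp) 0.06758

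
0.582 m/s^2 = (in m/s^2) 0.582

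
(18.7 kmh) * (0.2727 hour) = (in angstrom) 5.099e+13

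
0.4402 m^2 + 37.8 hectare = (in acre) 93.41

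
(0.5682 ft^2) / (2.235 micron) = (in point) 6.695e+07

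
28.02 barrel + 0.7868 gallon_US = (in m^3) 4.458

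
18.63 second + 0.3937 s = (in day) 0.0002202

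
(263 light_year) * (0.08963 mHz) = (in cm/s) 2.23e+16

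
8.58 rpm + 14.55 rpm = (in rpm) 23.13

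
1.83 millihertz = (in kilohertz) 1.83e-06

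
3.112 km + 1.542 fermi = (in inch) 1.225e+05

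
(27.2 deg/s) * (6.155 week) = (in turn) 2.813e+05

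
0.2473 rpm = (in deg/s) 1.484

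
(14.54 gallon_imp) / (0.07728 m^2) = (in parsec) 2.772e-17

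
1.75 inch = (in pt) 126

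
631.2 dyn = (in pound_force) 0.001419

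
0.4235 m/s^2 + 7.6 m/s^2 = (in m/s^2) 8.024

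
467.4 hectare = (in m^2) 4.674e+06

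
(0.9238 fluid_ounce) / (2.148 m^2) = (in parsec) 4.122e-22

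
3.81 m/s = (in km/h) 13.72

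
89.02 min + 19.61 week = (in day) 137.3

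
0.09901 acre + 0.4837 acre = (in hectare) 0.2358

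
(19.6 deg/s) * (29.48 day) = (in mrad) 8.713e+08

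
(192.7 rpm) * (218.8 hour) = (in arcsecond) 3.279e+12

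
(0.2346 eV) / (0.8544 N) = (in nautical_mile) 2.375e-23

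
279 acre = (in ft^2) 1.215e+07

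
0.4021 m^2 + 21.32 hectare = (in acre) 52.68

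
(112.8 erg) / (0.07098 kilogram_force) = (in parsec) 5.252e-22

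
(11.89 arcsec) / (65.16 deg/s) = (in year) 1.607e-12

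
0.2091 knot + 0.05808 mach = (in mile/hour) 44.48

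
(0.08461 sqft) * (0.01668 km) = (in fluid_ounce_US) 4433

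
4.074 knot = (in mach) 0.006155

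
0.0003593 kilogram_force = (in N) 0.003524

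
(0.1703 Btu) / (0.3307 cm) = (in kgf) 5540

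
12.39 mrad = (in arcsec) 2556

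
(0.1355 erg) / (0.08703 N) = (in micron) 0.1557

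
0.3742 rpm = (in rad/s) 0.03919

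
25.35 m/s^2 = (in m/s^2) 25.35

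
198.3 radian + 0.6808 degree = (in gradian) 1.262e+04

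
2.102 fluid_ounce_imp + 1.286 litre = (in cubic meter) 0.001346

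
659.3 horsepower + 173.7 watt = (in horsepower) 659.5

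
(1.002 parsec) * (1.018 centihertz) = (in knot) 6.118e+14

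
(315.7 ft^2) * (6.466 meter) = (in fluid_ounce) 6.413e+06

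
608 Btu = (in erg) 6.415e+12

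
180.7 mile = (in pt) 8.243e+08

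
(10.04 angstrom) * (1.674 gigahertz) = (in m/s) 1.681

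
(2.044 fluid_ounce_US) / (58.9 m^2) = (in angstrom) 1.026e+04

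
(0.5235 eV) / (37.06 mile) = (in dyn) 1.406e-19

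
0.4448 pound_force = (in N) 1.979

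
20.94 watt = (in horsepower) 0.02808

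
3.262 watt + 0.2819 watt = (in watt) 3.544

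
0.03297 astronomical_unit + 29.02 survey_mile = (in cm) 4.932e+11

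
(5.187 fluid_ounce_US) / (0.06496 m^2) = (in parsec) 7.653e-20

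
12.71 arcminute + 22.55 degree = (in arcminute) 1366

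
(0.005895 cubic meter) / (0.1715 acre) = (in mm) 0.008494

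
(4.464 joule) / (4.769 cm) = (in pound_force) 21.04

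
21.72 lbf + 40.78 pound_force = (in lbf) 62.5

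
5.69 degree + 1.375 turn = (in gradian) 556.3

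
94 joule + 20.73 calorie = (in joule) 180.7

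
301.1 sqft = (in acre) 0.006912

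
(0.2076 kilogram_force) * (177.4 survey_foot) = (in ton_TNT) 2.631e-08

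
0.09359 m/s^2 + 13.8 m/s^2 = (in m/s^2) 13.89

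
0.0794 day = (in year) 0.0002175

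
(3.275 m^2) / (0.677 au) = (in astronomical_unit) 2.162e-22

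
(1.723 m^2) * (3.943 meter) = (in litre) 6794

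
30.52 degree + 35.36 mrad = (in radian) 0.568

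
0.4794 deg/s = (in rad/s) 0.008367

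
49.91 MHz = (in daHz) 4.991e+06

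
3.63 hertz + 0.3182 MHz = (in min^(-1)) 1.909e+07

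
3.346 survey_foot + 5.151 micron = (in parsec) 3.305e-17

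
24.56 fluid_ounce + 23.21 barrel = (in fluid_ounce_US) 1.248e+05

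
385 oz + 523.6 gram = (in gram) 1.144e+04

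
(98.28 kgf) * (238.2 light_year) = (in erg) 2.172e+28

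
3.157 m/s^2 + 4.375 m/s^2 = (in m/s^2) 7.532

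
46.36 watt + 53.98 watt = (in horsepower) 0.1346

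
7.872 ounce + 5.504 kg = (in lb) 12.63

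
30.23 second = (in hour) 0.008397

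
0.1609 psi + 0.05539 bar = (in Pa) 6648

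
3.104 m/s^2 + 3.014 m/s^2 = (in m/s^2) 6.118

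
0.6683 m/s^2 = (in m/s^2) 0.6683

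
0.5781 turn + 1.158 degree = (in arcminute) 1.256e+04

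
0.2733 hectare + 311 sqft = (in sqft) 2.973e+04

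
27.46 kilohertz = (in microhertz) 2.746e+10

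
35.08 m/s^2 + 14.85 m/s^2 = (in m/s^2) 49.93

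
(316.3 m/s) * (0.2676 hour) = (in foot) 9.997e+05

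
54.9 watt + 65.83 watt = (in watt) 120.7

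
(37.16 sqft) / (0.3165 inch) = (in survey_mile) 0.2668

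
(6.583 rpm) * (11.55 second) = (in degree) 456.2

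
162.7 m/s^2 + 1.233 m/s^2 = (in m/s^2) 163.9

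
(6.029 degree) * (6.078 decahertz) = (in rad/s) 6.396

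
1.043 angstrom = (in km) 1.043e-13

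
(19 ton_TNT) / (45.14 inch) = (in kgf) 7.07e+09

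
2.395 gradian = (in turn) 0.005988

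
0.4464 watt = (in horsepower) 0.0005986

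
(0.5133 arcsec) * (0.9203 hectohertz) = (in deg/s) 0.01312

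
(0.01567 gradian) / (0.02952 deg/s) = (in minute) 0.007962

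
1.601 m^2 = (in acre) 0.0003956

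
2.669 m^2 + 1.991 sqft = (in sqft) 30.72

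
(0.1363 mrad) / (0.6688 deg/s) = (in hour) 3.244e-06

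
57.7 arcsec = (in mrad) 0.2797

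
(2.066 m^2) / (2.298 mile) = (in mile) 3.471e-07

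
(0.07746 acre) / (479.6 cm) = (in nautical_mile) 0.03529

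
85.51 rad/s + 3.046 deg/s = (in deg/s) 4902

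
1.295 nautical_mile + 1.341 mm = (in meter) 2398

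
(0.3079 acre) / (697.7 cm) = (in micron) 1.786e+08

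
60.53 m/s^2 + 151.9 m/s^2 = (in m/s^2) 212.4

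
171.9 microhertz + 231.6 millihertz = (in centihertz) 23.18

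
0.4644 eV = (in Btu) 7.052e-23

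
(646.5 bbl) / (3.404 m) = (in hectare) 0.00302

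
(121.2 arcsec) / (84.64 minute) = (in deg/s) 6.629e-06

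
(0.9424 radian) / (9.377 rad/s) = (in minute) 0.001675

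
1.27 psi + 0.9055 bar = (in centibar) 99.31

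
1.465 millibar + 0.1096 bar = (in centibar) 11.11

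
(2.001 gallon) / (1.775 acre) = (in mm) 0.001054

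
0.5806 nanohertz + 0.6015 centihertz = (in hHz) 6.015e-05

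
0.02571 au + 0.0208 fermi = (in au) 0.02571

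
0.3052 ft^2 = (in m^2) 0.02835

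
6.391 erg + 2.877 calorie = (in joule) 12.04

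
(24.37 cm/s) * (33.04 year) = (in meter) 2.539e+08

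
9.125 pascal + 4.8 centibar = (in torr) 36.07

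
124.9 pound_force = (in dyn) 5.556e+07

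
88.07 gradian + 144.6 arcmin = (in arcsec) 2.94e+05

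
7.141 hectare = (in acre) 17.65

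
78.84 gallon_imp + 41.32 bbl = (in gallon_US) 1830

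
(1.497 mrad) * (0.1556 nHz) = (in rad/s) 2.329e-13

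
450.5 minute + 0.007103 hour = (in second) 2.706e+04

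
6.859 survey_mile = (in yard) 1.207e+04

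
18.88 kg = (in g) 1.888e+04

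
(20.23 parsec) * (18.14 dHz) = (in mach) 3.326e+15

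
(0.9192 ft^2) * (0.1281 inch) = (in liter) 0.2779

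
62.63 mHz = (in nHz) 6.263e+07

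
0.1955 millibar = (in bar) 0.0001955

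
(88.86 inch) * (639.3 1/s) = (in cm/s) 1.443e+05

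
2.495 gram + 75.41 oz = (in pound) 4.719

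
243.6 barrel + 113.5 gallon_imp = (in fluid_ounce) 1.327e+06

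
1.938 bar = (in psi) 28.11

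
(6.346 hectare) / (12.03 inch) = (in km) 207.7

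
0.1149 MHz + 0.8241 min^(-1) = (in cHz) 1.149e+07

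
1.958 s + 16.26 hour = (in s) 5.854e+04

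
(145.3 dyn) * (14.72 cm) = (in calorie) 5.112e-05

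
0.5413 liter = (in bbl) 0.003405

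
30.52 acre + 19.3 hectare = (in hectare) 31.65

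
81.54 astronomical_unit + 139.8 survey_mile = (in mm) 1.22e+16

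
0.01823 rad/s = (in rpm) 0.1741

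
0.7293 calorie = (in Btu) 0.002892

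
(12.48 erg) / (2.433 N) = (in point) 0.001454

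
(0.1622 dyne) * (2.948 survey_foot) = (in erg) 14.57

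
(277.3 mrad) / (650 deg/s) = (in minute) 0.0004074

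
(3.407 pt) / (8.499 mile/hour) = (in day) 3.661e-09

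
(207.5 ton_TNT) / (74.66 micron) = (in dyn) 1.163e+21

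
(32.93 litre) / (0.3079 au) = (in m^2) 7.149e-13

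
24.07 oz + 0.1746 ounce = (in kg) 0.6873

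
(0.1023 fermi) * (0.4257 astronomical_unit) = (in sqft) 7.013e-05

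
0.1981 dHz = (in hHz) 0.0001981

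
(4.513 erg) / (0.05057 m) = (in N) 8.924e-06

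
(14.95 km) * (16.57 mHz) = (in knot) 481.5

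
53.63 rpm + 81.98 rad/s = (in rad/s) 87.6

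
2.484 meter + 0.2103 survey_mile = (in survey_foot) 1119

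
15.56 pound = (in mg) 7.058e+06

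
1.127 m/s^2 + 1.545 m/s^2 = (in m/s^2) 2.672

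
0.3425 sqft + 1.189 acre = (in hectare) 0.4812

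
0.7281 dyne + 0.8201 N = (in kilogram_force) 0.08363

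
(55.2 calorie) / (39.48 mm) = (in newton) 5850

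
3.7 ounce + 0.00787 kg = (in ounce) 3.978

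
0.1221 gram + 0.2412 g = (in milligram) 363.3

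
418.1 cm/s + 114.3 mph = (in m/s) 55.28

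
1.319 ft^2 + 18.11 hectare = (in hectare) 18.11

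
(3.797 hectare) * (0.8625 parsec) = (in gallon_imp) 2.223e+23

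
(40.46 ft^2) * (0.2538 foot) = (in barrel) 1.829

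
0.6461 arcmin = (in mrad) 0.1879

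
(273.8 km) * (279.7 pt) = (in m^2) 2.702e+04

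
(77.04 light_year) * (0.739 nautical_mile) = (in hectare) 9.975e+16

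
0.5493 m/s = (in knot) 1.068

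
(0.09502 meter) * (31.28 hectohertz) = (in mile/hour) 664.9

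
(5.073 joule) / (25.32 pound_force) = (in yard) 0.04926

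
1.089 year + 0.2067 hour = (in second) 3.434e+07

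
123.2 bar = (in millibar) 1.232e+05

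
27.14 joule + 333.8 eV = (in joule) 27.14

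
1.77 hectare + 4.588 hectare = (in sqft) 6.844e+05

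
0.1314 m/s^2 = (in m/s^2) 0.1314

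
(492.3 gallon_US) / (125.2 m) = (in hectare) 1.488e-06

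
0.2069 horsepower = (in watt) 154.3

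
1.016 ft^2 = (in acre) 2.332e-05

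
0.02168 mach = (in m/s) 7.382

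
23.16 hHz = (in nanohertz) 2.316e+12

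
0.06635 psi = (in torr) 3.431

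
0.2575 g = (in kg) 0.0002575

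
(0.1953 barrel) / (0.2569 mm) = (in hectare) 0.01209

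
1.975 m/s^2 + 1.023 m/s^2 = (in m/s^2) 2.998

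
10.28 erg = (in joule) 1.028e-06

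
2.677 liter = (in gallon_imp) 0.5889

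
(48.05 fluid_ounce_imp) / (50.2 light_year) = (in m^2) 2.875e-21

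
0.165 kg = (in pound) 0.3638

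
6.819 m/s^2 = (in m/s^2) 6.819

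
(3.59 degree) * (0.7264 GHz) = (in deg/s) 2.608e+09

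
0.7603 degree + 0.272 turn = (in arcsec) 3.552e+05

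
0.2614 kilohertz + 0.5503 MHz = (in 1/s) 5.506e+05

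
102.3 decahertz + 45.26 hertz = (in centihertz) 1.068e+05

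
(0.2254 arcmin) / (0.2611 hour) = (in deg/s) 3.997e-06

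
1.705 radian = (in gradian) 108.5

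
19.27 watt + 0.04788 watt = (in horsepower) 0.02591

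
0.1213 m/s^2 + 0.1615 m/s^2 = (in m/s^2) 0.2828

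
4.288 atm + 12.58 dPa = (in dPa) 4.345e+06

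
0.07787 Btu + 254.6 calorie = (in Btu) 1.088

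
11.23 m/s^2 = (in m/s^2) 11.23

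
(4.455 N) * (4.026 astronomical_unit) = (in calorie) 6.413e+11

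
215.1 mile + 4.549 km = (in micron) 3.507e+11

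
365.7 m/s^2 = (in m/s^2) 365.7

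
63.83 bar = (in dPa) 6.383e+07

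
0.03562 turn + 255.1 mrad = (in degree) 27.44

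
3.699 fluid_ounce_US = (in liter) 0.1094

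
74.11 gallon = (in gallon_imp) 61.71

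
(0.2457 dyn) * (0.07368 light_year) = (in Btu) 1.623e+06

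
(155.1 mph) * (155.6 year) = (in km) 3.402e+08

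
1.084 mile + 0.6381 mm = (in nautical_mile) 0.942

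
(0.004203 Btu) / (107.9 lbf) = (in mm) 9.239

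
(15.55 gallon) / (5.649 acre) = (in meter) 2.575e-06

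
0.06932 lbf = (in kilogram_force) 0.03144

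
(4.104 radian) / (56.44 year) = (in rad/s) 2.306e-09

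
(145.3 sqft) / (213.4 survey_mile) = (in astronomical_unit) 2.627e-16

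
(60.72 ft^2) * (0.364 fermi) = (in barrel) 1.292e-14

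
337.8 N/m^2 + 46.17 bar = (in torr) 3.463e+04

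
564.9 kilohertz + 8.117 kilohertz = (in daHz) 5.73e+04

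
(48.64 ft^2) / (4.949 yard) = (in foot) 3.276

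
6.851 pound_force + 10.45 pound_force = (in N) 76.96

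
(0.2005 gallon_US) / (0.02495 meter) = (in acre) 7.517e-06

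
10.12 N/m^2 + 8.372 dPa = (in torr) 0.08219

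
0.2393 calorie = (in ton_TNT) 2.393e-10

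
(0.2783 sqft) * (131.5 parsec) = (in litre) 1.049e+20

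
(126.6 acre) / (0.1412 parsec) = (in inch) 4.629e-09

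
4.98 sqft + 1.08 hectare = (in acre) 2.669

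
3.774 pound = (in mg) 1.712e+06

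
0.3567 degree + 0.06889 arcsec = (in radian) 0.006226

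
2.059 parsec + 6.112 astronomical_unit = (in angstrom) 6.354e+26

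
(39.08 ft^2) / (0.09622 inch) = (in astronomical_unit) 9.93e-09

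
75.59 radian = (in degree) 4331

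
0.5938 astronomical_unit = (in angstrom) 8.883e+20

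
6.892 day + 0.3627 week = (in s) 8.148e+05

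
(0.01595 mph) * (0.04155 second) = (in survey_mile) 1.841e-07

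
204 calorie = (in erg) 8.535e+09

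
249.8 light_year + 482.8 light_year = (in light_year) 732.6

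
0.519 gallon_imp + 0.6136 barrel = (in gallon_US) 26.39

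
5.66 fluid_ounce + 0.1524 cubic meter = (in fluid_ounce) 5159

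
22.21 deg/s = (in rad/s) 0.3876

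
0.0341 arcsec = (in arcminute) 0.0005683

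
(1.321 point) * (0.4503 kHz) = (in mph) 0.4694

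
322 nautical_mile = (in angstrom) 5.963e+15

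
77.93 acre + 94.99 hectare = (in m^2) 1.265e+06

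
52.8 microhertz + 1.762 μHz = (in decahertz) 5.456e-06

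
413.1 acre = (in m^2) 1.672e+06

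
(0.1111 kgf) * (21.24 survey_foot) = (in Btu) 0.006685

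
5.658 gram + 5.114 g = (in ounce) 0.38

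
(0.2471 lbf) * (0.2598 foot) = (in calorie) 0.0208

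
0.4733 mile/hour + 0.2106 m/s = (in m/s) 0.4222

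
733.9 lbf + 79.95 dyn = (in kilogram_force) 332.9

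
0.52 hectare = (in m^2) 5200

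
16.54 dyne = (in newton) 0.0001654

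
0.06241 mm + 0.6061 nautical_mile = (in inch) 4.419e+04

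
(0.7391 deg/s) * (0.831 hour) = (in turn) 6.142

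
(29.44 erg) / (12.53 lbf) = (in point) 0.0001497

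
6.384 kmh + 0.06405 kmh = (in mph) 4.007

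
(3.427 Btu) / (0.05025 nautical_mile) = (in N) 38.85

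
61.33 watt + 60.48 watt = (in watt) 121.8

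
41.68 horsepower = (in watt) 3.108e+04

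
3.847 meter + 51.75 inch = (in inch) 203.2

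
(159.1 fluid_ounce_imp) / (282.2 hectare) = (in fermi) 1.602e+06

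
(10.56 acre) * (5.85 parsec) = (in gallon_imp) 1.697e+24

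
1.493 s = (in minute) 0.02488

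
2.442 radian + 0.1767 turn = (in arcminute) 1.221e+04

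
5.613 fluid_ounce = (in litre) 0.166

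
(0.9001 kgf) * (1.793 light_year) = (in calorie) 3.579e+16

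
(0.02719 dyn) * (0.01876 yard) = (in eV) 2.911e+10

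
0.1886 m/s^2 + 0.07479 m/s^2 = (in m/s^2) 0.2634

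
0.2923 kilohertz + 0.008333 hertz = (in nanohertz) 2.923e+11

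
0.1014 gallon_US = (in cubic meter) 0.0003838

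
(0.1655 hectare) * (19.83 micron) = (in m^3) 0.03282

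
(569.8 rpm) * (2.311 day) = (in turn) 1.896e+06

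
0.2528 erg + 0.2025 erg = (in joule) 4.553e-08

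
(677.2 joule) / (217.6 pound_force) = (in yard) 0.7651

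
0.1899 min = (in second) 11.39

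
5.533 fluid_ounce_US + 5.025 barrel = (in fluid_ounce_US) 2.702e+04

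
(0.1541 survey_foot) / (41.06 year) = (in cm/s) 3.627e-09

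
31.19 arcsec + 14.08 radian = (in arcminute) 4.84e+04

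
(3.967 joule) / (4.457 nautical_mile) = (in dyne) 48.06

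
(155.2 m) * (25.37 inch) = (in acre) 0.02471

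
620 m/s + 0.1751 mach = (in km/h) 2447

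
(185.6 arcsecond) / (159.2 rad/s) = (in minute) 9.42e-08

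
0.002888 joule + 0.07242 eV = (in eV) 1.803e+16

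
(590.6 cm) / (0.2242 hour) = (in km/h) 0.02634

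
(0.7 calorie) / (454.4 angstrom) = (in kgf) 6.573e+06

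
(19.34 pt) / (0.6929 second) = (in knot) 0.01914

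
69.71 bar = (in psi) 1011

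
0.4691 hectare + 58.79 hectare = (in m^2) 5.926e+05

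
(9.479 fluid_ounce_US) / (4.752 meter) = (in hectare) 5.899e-09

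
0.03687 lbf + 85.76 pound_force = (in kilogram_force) 38.92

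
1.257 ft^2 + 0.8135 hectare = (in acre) 2.01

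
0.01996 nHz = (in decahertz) 1.996e-12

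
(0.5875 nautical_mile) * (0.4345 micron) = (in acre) 1.168e-07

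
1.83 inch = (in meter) 0.04648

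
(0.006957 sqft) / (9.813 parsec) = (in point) 6.051e-18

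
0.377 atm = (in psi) 5.54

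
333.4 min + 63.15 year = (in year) 63.15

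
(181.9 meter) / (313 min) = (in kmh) 0.03487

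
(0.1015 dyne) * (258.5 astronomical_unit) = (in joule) 3.925e+07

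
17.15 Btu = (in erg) 1.809e+11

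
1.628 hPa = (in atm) 0.001607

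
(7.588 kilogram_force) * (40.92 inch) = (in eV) 4.827e+20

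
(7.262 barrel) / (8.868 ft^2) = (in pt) 3972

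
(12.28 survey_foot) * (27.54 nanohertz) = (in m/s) 1.031e-07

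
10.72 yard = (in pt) 2.779e+04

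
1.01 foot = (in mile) 0.0001913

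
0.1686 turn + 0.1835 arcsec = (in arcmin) 3642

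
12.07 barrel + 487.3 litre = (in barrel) 15.14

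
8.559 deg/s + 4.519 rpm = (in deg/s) 35.67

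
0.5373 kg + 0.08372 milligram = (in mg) 5.373e+05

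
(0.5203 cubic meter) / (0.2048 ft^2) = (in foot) 89.72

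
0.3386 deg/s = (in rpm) 0.05643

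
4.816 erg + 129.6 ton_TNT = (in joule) 5.422e+11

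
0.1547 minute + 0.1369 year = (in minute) 7.195e+04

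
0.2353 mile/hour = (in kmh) 0.3787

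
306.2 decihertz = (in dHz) 306.2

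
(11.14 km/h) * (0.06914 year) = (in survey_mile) 4192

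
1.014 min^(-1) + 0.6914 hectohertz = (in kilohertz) 0.06916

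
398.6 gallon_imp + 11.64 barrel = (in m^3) 3.663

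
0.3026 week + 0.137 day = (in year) 0.006179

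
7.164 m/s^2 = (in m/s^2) 7.164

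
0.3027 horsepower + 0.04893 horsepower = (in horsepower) 0.3516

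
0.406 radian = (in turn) 0.06462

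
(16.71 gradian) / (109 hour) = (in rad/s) 6.689e-07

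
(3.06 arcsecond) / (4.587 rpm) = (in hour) 8.579e-09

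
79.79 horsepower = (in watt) 5.95e+04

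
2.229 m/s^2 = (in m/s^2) 2.229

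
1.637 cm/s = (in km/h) 0.05893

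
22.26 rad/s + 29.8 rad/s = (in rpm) 497.1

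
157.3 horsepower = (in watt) 1.173e+05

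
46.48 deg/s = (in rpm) 7.747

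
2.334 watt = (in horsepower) 0.00313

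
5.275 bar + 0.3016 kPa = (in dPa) 5.278e+06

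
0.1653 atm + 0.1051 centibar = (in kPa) 16.85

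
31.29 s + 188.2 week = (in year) 3.609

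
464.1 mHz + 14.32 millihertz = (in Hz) 0.4784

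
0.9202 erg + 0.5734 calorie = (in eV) 1.497e+19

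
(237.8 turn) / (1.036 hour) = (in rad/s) 0.4006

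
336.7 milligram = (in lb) 0.0007423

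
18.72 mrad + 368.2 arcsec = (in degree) 1.175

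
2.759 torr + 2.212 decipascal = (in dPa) 3681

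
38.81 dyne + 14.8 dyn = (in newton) 0.0005361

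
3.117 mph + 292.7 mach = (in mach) 292.7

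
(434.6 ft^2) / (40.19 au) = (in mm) 6.715e-09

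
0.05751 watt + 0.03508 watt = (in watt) 0.09259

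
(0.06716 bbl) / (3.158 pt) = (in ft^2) 103.2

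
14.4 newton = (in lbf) 3.237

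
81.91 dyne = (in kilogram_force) 8.352e-05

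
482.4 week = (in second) 2.918e+08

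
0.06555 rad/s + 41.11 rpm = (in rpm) 41.74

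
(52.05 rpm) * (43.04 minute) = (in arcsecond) 2.903e+09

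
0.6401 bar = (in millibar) 640.1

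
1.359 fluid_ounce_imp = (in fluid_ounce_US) 1.306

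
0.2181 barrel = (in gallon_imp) 7.627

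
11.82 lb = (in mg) 5.361e+06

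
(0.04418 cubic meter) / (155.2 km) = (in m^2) 2.847e-07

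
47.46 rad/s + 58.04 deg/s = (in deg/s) 2777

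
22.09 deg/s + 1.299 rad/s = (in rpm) 16.09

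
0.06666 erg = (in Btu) 6.318e-12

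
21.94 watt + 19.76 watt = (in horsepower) 0.05592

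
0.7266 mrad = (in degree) 0.04163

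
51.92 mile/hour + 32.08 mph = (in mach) 0.1103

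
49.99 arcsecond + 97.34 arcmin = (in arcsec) 5890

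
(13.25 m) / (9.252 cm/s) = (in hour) 0.03978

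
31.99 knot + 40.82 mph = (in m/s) 34.71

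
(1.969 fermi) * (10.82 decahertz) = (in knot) 4.141e-13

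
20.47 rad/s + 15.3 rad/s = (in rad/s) 35.77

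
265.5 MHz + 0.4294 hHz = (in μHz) 2.655e+14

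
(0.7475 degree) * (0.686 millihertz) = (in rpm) 8.546e-05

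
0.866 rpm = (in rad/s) 0.09069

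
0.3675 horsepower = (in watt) 274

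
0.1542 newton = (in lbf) 0.03467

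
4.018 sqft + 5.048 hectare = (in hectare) 5.048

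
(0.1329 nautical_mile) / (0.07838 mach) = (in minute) 0.1537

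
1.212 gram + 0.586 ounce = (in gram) 17.82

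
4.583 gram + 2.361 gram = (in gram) 6.944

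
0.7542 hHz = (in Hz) 75.42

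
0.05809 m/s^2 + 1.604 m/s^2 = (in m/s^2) 1.662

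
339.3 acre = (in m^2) 1.373e+06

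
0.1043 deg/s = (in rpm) 0.01738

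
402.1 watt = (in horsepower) 0.5392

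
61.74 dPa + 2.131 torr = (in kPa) 0.2903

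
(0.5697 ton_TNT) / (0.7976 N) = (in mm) 2.988e+12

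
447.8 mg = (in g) 0.4478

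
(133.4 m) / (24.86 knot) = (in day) 0.0001207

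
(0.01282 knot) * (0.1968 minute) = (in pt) 220.8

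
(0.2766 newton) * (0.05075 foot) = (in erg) 4.279e+04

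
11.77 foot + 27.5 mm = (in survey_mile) 0.002246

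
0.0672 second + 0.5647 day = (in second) 4.879e+04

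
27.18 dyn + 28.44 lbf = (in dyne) 1.265e+07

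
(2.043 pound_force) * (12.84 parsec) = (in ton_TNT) 8.606e+08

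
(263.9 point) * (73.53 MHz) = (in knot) 1.331e+07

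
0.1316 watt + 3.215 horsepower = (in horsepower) 3.215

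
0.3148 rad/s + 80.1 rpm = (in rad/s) 8.703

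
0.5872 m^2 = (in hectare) 5.872e-05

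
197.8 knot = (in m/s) 101.8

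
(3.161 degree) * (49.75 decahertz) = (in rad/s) 27.45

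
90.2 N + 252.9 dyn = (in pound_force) 20.28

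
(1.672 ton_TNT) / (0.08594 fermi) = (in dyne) 8.14e+30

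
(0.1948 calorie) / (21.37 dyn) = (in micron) 3.814e+09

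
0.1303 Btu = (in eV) 8.58e+20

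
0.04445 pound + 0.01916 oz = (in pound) 0.04565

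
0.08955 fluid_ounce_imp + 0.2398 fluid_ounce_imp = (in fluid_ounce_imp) 0.3294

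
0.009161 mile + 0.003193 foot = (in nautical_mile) 0.007961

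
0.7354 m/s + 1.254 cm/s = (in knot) 1.454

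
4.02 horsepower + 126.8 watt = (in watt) 3125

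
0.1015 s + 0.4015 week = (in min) 4047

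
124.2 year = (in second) 3.917e+09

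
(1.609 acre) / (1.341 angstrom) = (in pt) 1.376e+17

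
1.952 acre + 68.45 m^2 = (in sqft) 8.577e+04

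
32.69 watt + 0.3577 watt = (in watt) 33.05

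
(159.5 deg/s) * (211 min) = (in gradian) 2.244e+06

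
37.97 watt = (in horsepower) 0.05092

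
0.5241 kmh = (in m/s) 0.1456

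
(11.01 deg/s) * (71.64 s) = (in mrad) 1.377e+04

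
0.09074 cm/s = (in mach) 2.665e-06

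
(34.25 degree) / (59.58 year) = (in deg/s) 1.823e-08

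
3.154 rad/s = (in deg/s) 180.7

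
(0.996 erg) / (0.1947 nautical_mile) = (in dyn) 2.762e-05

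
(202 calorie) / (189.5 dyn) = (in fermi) 4.46e+20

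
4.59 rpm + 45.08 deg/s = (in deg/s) 72.62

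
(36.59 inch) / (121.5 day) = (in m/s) 8.853e-08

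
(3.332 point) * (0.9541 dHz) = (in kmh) 0.0004037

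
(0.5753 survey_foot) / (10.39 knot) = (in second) 0.03281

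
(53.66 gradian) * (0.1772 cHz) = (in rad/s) 0.001494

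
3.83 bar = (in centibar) 383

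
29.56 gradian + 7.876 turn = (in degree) 2862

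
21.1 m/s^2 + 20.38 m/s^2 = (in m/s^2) 41.48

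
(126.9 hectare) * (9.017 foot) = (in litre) 3.488e+09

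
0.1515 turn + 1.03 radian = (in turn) 0.3154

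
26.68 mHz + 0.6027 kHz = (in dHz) 6027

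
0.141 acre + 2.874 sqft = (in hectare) 0.05709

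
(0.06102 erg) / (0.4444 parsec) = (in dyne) 4.45e-20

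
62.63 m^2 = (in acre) 0.01548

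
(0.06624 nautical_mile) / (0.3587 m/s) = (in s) 342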